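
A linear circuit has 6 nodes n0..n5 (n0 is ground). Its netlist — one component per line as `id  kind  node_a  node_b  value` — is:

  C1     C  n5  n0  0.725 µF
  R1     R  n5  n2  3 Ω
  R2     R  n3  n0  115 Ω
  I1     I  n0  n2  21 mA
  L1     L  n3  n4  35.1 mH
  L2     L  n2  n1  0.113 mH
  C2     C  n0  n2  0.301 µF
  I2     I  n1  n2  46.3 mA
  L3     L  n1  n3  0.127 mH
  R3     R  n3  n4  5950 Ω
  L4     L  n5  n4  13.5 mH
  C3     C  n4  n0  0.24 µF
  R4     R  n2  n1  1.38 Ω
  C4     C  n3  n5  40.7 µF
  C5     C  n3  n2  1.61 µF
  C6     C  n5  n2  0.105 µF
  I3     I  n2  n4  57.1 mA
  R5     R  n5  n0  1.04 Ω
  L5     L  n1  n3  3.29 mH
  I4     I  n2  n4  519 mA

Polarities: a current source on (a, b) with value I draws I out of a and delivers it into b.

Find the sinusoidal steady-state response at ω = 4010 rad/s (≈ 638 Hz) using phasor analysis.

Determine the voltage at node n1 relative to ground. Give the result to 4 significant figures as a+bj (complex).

-0.7902+0.5385j V

MNA unknowns: 5 node voltages V₁..V_5
C1: Y=0.000+0.002907j on G[5,0]
R1: Y=0.3333+0.000j on G[5,2]
R2: Y=0.008696+0.000j on G[3,0]
I1: z[0]−=0.021, z[2]+=0.021
L1: Y=0.000-0.007105j on G[3,4]
L2: Y=0.000-2.207j on G[2,1]
C2: Y=0.000+0.001207j on G[0,2]
I2: z[1]−=0.0463, z[2]+=0.0463
L3: Y=0.000-1.964j on G[1,3]
R3: Y=0.0001681+0.000j on G[3,4]
L4: Y=0.000-0.01847j on G[5,4]
C3: Y=0.000+0.0009624j on G[4,0]
R4: Y=0.7246+0.000j on G[2,1]
C4: Y=0.000+0.1632j on G[3,5]
C5: Y=0.000+0.006456j on G[3,2]
C6: Y=0.000+0.0004211j on G[5,2]
I3: z[2]−=0.0571, z[4]+=0.0571
R5: Y=0.9615+0.000j on G[5,0]
L5: Y=0.000-0.07580j on G[1,3]
I4: z[2]−=0.519, z[4]+=0.519
solve → V1=-0.7902+0.5385j, V2=-0.7640+0.4224j, V3=-0.8597+0.6775j, V4=-0.05138+23.59j, V5=0.05374-0.005279j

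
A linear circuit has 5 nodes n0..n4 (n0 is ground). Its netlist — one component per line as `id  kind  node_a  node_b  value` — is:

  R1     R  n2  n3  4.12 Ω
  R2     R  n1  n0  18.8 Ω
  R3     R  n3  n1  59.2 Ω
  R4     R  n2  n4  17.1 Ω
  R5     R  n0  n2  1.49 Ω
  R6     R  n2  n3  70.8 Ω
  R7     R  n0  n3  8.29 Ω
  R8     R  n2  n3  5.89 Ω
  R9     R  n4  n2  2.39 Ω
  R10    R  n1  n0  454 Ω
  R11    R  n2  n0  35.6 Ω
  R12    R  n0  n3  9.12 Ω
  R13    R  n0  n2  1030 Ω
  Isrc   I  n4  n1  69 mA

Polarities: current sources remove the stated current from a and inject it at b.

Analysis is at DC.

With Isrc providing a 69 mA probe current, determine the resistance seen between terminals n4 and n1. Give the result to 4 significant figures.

R_eq = 16.86 Ω

Apply KCL at each of the 4 non-ground nodes and solve the resulting linear system.
Node n1: branches {R2, R3, R10, Isrc} → V_1 = 0.9499
Node n2: branches {R1, R4, R5, R6, R8, R9, R11, R13} → V_2 = -0.06868
Node n3: branches {R1, R3, R6, R7, R8, R12} → V_3 = -0.01967
Node n4: branches {R4, R9, Isrc} → V_4 = -0.2134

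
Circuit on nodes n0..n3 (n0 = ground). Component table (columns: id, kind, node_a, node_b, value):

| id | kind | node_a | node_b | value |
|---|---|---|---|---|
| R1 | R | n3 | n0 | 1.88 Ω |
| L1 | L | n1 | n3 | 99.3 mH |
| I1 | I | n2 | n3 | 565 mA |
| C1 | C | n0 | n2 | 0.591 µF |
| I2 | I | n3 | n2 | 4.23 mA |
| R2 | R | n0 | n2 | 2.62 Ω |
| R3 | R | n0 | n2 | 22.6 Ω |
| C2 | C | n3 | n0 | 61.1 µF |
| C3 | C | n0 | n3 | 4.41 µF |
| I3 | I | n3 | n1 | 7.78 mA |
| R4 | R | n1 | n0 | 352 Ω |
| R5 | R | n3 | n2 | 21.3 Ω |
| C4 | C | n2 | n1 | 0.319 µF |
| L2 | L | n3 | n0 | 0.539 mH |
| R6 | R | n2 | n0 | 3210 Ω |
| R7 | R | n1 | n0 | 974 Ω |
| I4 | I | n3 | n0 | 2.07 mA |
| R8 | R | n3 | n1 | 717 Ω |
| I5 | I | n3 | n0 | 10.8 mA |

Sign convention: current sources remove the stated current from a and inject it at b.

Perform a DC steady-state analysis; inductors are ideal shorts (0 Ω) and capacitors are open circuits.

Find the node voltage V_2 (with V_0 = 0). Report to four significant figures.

MNA unknowns: 3 node voltages V₁..V_3 plus 2 source currents (L1, L2)
R1: Y=0.5319 on G[3,0]
L1: row V1−V3=0, i_L1 at 1,3
I1: z[2]−=0.565, z[3]+=0.565
C1: Y=0.000 on G[0,2]
I2: z[3]−=0.00423, z[2]+=0.00423
R2: Y=0.3817 on G[0,2]
R3: Y=0.04425 on G[0,2]
C2: Y=0.000 on G[3,0]
C3: Y=0.000 on G[0,3]
I3: z[3]−=0.00778, z[1]+=0.00778
R4: Y=0.002841 on G[1,0]
R5: Y=0.04695 on G[3,2]
C4: Y=0.000 on G[2,1]
L2: row V3−V0=0, i_L2 at 3,0
R6: Y=0.0003115 on G[2,0]
R7: Y=0.001027 on G[1,0]
I4: z[3]−=0.00207, z[0]+=0.00207
R8: Y=0.001395 on G[3,1]
I5: z[3]−=0.0108, z[0]+=0.0108
solve → V1=0.000, V2=-1.185, V3=0.000
aux → i_L1=0.007780, i_L2=0.4923

-1.185 V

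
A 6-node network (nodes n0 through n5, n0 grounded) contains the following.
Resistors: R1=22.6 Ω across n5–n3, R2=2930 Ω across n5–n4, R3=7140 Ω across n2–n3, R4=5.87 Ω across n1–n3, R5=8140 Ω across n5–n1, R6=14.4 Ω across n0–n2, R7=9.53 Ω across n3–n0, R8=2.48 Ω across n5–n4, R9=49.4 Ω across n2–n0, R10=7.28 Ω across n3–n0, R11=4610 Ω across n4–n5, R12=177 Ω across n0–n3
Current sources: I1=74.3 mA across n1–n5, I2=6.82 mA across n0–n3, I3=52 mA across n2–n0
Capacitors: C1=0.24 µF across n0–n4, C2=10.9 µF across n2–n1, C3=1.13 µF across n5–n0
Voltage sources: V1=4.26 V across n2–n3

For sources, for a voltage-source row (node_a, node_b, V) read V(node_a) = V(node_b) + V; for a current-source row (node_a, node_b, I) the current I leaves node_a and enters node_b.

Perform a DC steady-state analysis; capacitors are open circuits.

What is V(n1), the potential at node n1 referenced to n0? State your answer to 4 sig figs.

-1.700 V

Apply KCL at each of the 5 non-ground nodes and solve the resulting linear system.
Node n1: branches {I1, R4, R5, C2} → V_1 = -1.700
Node n2: branches {R3, I3, R6, C2, R9, V1} → V_2 = 2.995
Node n3: branches {R1, R3, R4, I2, R7, R10, R12, V1} → V_3 = -1.265
Node n4: branches {R2, C1, R8, R11} → V_4 = 0.4079
Node n5: branches {R1, R2, I1, R5, R8, R11, C3} → V_5 = 0.4079
Source currents: i(V1)=-0.3212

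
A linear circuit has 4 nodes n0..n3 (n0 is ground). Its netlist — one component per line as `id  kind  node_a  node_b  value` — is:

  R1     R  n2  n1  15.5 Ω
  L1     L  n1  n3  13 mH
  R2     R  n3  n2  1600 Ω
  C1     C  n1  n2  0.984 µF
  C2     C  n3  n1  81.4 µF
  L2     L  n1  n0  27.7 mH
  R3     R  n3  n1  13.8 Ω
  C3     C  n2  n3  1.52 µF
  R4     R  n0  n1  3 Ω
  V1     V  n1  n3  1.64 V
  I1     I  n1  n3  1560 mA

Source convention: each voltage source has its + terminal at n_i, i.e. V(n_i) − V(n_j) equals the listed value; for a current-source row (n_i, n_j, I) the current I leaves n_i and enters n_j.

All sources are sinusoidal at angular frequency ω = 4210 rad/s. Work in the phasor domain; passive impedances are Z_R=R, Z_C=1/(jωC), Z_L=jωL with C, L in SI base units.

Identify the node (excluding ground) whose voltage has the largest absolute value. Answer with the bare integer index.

Element admittances at ω=4210 rad/s:
  Y(R1) = 0.06452+0.000j S between n2,n1
  Y(L1) = 0.000-0.01827j S between n1,n3
  Y(R2) = 0.0006250+0.000j S between n3,n2
  Y(C1) = 0.000+0.004143j S between n1,n2
  Y(C2) = 0.000+0.3427j S between n3,n1
  Y(L2) = 0.000-0.008575j S between n1,n0
  Y(R3) = 0.07246+0.000j S between n3,n1
  Y(C3) = 0.000+0.006399j S between n2,n3
  Y(R4) = 0.3333+0.000j S between n0,n1
  V1: constraint V(n1)−V(n3) = 1.64
  I1: injects 1.56 A into n3 (from n1)
Assemble and solve the 4×4 MNA system:
  V(n1)=0.000+0.000j  V(n2)=-0.04074-0.1545j  V(n3)=-1.640+0.000j
  i(V1)=-1.681-0.5422j

3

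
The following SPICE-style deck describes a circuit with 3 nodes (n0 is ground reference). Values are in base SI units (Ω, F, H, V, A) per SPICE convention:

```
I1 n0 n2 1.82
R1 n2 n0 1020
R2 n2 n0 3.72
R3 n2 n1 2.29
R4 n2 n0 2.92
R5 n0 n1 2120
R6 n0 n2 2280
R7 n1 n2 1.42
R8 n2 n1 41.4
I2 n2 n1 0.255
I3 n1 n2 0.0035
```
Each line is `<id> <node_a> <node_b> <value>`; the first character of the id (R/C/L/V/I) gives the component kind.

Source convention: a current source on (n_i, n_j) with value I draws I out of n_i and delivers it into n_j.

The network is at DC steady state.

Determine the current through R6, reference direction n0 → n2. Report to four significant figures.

-0.001302 A

MNA unknowns: 2 node voltages V₁..V_2
I1: z[0]−=1.82, z[2]+=1.82
R1: Y=0.0009804 on G[2,0]
R2: Y=0.2688 on G[2,0]
R3: Y=0.4367 on G[2,1]
R4: Y=0.3425 on G[2,0]
R5: Y=0.0004717 on G[0,1]
R6: Y=0.0004386 on G[0,2]
R7: Y=0.7042 on G[1,2]
R8: Y=0.02415 on G[2,1]
I2: z[2]−=0.255, z[1]+=0.255
I3: z[1]−=0.0035, z[2]+=0.0035
solve → V1=3.183, V2=2.968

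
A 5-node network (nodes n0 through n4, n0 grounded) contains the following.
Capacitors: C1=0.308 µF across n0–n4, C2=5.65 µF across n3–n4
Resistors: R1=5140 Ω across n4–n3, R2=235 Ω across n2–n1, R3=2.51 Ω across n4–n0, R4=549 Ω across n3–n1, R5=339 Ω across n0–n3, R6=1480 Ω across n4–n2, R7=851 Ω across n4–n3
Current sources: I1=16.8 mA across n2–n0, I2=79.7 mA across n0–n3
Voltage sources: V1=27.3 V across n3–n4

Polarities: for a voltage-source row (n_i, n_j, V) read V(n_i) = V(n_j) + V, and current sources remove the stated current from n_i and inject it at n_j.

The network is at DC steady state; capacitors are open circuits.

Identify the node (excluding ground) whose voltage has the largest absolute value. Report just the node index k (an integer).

Element admittances at DC:
  Y(C1) = 0.000 S between n0,n4
  Y(R1) = 0.0001946 S between n4,n3
  Y(R2) = 0.004255 S between n2,n1
  Y(R3) = 0.3984 S between n4,n0
  Y(R4) = 0.001821 S between n3,n1
  Y(R5) = 0.002950 S between n0,n3
  I1: injects 0.0168 A into n0 (from n2)
  Y(R6) = 0.0006757 S between n4,n2
  Y(C2) = 0.000 S between n3,n4
  I2: injects 0.0797 A into n3 (from n0)
  Y(R7) = 0.001175 S between n4,n3
  V1: constraint V(n3)−V(n4) = 27.3
Assemble and solve the 5×5 MNA system:
  V(n1)=14.61  V(n2)=9.192  V(n3)=27.26  V(n4)=-0.04393
  i(V1)=-0.06113

3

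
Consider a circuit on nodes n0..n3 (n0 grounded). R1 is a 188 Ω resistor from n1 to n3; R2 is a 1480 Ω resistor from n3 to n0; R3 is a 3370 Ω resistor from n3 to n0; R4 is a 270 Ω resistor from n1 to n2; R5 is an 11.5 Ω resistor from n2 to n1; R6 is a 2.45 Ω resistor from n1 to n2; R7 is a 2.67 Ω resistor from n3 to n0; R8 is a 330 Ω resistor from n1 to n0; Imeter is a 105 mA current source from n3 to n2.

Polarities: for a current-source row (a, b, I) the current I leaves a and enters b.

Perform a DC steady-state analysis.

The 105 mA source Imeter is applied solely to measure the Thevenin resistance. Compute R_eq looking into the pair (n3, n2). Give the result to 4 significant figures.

MNA unknowns: 3 node voltages V₁..V_3
R1: Y=0.005319 on G[1,3]
R2: Y=0.0006757 on G[3,0]
R3: Y=0.0002967 on G[3,0]
R4: Y=0.003704 on G[1,2]
R5: Y=0.08696 on G[2,1]
R6: Y=0.4082 on G[1,2]
R7: Y=0.3745 on G[3,0]
R8: Y=0.003030 on G[1,0]
Imeter: z[3]−=0.105, z[2]+=0.105
solve → V1=12.51, V2=12.72, V3=-0.1010

R_eq = 122.1 Ω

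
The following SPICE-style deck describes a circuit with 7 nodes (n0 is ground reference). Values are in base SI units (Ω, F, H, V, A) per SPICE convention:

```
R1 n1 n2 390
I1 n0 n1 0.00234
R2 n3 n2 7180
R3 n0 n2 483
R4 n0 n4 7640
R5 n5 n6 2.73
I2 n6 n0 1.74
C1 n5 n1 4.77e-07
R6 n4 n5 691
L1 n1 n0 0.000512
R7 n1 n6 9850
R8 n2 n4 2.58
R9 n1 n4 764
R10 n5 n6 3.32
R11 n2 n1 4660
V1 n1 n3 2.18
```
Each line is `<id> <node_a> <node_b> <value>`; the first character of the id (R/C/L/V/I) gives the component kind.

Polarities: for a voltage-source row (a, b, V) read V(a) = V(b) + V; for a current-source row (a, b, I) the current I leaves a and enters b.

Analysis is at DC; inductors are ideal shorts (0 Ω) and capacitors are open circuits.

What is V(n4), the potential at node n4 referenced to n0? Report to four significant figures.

-251.7 V

Apply KCL at each of the 6 non-ground nodes and solve the resulting linear system.
Node n1: branches {R1, I1, C1, L1, R7, R9, R11, V1} → V_1 = 0.000
Node n2: branches {R1, R2, R3, R8, R11} → V_2 = -248.5
Node n3: branches {R2, V1} → V_3 = -2.180
Node n4: branches {R4, R6, R8, R9} → V_4 = -251.7
Node n5: branches {R5, C1, R6, R10} → V_5 = -1359
Node n6: branches {R5, I2, R7, R10} → V_6 = -1361
Source currents: i(L1)=-1.190, i(V1)=0.03431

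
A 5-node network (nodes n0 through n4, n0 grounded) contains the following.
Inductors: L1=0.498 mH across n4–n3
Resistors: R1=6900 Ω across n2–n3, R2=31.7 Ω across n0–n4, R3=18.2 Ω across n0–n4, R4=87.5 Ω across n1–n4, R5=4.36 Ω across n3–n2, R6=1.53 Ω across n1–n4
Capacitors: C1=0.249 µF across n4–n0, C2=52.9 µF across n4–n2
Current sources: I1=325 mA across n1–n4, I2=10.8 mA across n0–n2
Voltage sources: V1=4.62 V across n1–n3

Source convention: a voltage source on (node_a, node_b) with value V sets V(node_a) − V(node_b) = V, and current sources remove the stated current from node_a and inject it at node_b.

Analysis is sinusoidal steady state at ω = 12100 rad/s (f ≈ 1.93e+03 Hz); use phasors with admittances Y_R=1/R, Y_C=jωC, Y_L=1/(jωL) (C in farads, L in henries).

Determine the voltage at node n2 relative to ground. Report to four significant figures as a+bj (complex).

MNA unknowns: 4 node voltages V₁..V_4 plus 1 source current (V1)
L1: Y=0.000-0.1660j on G[4,3]
R1: Y=0.0001449+0.000j on G[2,3]
C1: Y=0.000+0.003013j on G[4,0]
R2: Y=0.03155+0.000j on G[0,4]
R3: Y=0.05495+0.000j on G[0,4]
R4: Y=0.01143+0.000j on G[1,4]
C2: Y=0.000+0.6401j on G[4,2]
R5: Y=0.2294+0.000j on G[3,2]
I1: z[1]−=0.325, z[4]+=0.325
I2: z[0]−=0.0108, z[2]+=0.0108
R6: Y=0.6536+0.000j on G[1,4]
V1: row V1−V3=4.62, i_V1 at 1,3
solve → V1=0.8786-0.4225j, V2=-0.4432+1.161j, V3=-3.741-0.4225j, V4=0.1247-0.004345j
aux → i_V1=-0.8263+0.2781j

-0.4432+1.161j V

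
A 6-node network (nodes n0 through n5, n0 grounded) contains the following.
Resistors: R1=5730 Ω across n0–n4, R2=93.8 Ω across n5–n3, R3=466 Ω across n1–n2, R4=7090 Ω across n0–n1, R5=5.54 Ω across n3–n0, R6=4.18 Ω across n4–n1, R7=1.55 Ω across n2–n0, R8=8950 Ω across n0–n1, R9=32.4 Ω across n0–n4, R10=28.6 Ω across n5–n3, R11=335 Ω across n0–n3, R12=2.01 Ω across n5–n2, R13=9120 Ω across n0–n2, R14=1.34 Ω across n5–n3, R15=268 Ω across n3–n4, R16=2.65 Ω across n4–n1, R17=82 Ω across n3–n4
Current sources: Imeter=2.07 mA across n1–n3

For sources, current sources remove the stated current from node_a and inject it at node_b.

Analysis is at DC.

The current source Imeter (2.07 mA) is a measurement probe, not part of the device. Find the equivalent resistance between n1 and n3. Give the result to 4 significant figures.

MNA unknowns: 5 node voltages V₁..V_5
R1: Y=0.0001745 on G[0,4]
R2: Y=0.01066 on G[5,3]
R3: Y=0.002146 on G[1,2]
R4: Y=0.0001410 on G[0,1]
R5: Y=0.1805 on G[3,0]
R6: Y=0.2392 on G[4,1]
R7: Y=0.6452 on G[2,0]
R8: Y=0.0001117 on G[0,1]
R9: Y=0.03086 on G[0,4]
R10: Y=0.03497 on G[5,3]
R11: Y=0.002985 on G[0,3]
R12: Y=0.4975 on G[5,2]
R13: Y=0.0001096 on G[0,2]
R14: Y=0.7463 on G[5,3]
R15: Y=0.003731 on G[3,4]
R16: Y=0.3774 on G[4,1]
R17: Y=0.01220 on G[3,4]
Imeter: z[1]−=0.00207, z[3]+=0.00207
solve → V1=-0.04381, V2=0.0009985, V3=0.003422, V4=-0.04063, V5=0.002487

R_eq = 22.82 Ω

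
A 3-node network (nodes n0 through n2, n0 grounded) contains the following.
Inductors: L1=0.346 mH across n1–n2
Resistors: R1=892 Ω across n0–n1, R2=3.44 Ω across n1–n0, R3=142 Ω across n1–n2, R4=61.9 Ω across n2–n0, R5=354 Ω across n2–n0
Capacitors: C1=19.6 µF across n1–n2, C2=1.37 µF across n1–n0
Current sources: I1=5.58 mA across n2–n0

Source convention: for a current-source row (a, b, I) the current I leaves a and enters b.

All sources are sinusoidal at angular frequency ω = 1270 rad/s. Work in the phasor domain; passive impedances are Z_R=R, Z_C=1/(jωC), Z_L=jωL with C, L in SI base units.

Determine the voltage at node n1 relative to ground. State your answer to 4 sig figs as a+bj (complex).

Element admittances at ω=1270 rad/s:
  Y(L1) = 0.000-2.276j S between n1,n2
  Y(R1) = 0.001121+0.000j S between n0,n1
  Y(R2) = 0.2907+0.000j S between n1,n0
  Y(C1) = 0.000+0.02489j S between n1,n2
  Y(R3) = 0.007042+0.000j S between n1,n2
  Y(C2) = 0.000+0.001740j S between n1,n0
  Y(R4) = 0.01616+0.000j S between n2,n0
  Y(R5) = 0.002825+0.000j S between n2,n0
  I1: injects 0.00558 A into n0 (from n2)
Assemble and solve the 2×2 MNA system:
  V(n1)=-0.01795+0.0002426j  V(n2)=-0.01798-0.002085j

-0.01795+0.0002426j V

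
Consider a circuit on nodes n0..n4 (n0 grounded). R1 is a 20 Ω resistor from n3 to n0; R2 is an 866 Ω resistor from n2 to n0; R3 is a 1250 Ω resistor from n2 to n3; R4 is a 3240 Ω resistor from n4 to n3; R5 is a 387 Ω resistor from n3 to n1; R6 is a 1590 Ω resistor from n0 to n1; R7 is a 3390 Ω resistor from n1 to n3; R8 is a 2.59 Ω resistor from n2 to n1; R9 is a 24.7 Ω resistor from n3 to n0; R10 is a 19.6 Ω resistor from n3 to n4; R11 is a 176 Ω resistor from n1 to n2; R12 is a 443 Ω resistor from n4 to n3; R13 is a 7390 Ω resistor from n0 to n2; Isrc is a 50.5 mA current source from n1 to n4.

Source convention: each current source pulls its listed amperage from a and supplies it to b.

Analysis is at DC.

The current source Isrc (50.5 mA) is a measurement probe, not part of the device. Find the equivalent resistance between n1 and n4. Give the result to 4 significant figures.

MNA unknowns: 4 node voltages V₁..V_4
R1: Y=0.05000 on G[3,0]
R2: Y=0.001155 on G[2,0]
R3: Y=0.0008000 on G[2,3]
R4: Y=0.0003086 on G[4,3]
R5: Y=0.002584 on G[3,1]
R6: Y=0.0006289 on G[0,1]
R7: Y=0.0002950 on G[1,3]
R8: Y=0.3861 on G[2,1]
R9: Y=0.04049 on G[3,0]
R10: Y=0.05102 on G[3,4]
R11: Y=0.005682 on G[1,2]
R12: Y=0.002257 on G[4,3]
R13: Y=0.0001353 on G[0,2]
Isrc: z[1]−=0.0505, z[4]+=0.0505
solve → V1=-8.915, V2=-8.867, V3=0.1884, V4=1.131

R_eq = 198.9 Ω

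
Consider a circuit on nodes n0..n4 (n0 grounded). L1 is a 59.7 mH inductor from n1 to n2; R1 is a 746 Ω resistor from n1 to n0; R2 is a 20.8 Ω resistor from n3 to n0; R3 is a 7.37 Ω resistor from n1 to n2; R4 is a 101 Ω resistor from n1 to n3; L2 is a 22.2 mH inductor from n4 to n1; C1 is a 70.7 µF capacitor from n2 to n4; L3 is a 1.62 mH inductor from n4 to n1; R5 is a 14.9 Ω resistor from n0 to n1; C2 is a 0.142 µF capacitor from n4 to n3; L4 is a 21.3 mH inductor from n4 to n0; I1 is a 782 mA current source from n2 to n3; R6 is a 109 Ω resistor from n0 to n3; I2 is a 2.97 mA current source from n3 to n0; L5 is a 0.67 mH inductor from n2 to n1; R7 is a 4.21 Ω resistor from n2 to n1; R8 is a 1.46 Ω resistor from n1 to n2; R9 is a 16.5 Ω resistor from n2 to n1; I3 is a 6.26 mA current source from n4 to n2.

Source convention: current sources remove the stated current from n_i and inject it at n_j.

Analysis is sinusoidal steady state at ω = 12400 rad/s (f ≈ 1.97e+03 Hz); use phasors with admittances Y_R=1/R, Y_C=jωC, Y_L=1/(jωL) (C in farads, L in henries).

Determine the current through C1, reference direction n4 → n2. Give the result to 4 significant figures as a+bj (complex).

0.0009556-0.03962j A

Apply KCL at each of the 4 non-ground nodes and solve the resulting linear system.
Node n1: branches {L1, R1, R3, R4, L2, L3, R5, L5, R7, R8, R9} → V_1 = -8.660-0.07752j
Node n2: branches {L1, R3, C1, I1, L5, R7, R8, R9, I3} → V_2 = -9.341-0.1870j
Node n3: branches {R2, R4, C2, I1, R6, I2} → V_3 = 10.32-0.5280j
Node n4: branches {L2, C1, L3, C2, L4, I3} → V_4 = -9.386-0.1881j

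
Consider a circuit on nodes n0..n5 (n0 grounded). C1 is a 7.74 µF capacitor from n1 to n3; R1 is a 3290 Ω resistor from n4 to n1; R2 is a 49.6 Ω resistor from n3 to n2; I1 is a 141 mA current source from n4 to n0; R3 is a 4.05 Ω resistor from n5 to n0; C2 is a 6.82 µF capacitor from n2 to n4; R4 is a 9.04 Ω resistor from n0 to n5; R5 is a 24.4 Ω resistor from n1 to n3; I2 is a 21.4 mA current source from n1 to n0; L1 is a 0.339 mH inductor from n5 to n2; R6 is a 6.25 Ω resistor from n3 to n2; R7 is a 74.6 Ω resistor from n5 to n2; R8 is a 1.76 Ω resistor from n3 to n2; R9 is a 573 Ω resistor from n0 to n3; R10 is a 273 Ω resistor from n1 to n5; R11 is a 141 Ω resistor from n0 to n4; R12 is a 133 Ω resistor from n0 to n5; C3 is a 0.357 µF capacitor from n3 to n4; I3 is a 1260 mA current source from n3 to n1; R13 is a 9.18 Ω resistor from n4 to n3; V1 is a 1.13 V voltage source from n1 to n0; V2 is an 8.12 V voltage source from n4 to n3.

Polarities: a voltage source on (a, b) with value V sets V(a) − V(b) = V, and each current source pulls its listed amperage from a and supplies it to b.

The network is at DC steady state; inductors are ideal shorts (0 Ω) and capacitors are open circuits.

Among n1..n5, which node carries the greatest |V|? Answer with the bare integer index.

MNA unknowns: 5 node voltages V₁..V_5 plus 3 source currents (L1, V1, V2)
C1: Y=0.000 on G[1,3]
R1: Y=0.0003040 on G[4,1]
R2: Y=0.02016 on G[3,2]
I1: z[4]−=0.141, z[0]+=0.141
R3: Y=0.2469 on G[5,0]
C2: Y=0.000 on G[2,4]
R4: Y=0.1106 on G[0,5]
R5: Y=0.04098 on G[1,3]
I2: z[1]−=0.0214, z[0]+=0.0214
L1: row V5−V2=0, i_L1 at 5,2
R6: Y=0.1600 on G[3,2]
R7: Y=0.01340 on G[5,2]
R8: Y=0.5682 on G[3,2]
R9: Y=0.001745 on G[0,3]
R10: Y=0.003663 on G[1,5]
R11: Y=0.007092 on G[0,4]
R12: Y=0.007519 on G[0,5]
C3: Y=0.000 on G[3,4]
I3: z[3]−=1.26, z[1]+=1.26
R13: Y=0.1089 on G[4,3]
V1: row V1−V0=1.13, i_V1 at 1,0
V2: row V4−V3=8.12, i_V2 at 4,3
solve → V1=1.130, V2=-3.179, V3=-4.751, V4=3.369, V5=-3.179
aux → i_L1=1.176, i_V1=0.9825, i_V2=-1.050

3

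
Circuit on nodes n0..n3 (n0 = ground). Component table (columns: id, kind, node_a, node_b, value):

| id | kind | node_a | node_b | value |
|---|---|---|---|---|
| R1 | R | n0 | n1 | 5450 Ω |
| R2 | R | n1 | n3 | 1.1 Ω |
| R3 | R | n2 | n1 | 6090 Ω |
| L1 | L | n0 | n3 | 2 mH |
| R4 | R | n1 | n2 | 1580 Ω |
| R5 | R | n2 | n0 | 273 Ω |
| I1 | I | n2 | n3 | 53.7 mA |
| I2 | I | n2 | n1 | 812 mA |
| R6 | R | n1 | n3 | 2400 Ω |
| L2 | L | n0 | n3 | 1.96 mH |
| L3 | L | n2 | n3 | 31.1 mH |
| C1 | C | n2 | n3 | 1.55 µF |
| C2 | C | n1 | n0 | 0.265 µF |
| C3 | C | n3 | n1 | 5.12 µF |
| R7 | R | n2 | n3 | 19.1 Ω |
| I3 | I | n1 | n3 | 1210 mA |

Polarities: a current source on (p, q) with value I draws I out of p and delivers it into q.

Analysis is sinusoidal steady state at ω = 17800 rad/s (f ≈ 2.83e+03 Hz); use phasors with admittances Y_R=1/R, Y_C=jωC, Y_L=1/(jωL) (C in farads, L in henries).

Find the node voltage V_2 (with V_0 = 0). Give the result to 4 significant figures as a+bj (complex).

-12.26+6.568j V

Apply KCL at each of the 3 non-ground nodes and solve the resulting linear system.
Node n1: branches {R1, R2, R3, R4, I2, R6, C2, C3, I3} → V_1 = -0.01288+0.9161j
Node n2: branches {R3, R4, R5, I1, I2, L3, C1, R7} → V_2 = -12.26+6.568j
Node n3: branches {R2, L1, I1, R6, L2, L3, C1, C3, R7, I3} → V_3 = 0.4258+0.8673j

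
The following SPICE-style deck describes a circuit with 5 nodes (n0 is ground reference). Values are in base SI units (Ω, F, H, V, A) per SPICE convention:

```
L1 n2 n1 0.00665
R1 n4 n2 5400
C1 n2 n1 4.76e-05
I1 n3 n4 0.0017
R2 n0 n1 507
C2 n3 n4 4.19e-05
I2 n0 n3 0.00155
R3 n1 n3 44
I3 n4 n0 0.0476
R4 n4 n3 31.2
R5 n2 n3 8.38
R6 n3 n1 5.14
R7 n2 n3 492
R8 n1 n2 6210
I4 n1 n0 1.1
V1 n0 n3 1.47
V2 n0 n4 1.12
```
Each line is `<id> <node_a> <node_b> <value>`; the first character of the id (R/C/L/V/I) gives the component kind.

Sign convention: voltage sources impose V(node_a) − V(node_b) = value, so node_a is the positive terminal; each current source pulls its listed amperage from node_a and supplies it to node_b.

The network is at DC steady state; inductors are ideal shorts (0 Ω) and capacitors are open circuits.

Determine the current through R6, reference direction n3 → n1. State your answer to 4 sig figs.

0.6263 A

Apply KCL at each of the 4 non-ground nodes and solve the resulting linear system.
Node n1: branches {L1, C1, R2, R3, R6, R8, I4} → V_1 = -4.689
Node n2: branches {L1, R1, C1, R5, R7, R8} → V_2 = -4.689
Node n3: branches {I1, C2, I2, R3, R4, R5, R6, R7, V1} → V_3 = -1.470
Node n4: branches {R1, I1, C2, I3, R4, V2} → V_4 = -1.120
Source currents: i(L1)=0.3913, i(V1)=1.079, i(V2)=0.05778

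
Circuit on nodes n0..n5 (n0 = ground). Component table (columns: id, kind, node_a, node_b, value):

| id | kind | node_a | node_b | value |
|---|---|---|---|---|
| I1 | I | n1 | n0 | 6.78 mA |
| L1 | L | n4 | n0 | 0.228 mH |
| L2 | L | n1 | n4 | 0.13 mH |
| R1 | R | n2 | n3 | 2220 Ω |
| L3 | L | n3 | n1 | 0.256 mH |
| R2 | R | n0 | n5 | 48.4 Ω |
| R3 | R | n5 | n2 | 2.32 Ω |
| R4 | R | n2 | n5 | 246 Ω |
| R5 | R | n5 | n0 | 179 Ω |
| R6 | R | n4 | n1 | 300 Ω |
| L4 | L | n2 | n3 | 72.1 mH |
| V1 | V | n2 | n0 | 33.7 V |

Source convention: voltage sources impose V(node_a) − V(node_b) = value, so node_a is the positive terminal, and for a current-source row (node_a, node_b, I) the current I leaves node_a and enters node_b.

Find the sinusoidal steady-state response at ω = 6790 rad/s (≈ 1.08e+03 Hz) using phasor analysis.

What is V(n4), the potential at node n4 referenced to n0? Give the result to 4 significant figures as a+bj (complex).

Element admittances at ω=6790 rad/s:
  I1: injects 0.00678 A into n0 (from n1)
  Y(L1) = 0.000-0.6459j S between n4,n0
  Y(L2) = 0.000-1.133j S between n1,n4
  Y(R1) = 0.0004505+0.000j S between n2,n3
  Y(L3) = 0.000-0.5753j S between n3,n1
  Y(R2) = 0.02066+0.000j S between n0,n5
  Y(R3) = 0.4310+0.000j S between n5,n2
  Y(R4) = 0.004065+0.000j S between n2,n5
  Y(R5) = 0.005587+0.000j S between n5,n0
  Y(R6) = 0.003333+0.000j S between n4,n1
  Y(L4) = 0.000-0.002043j S between n2,n3
  V1: constraint V(n2)−V(n0) = 33.7
Assemble and solve the 6×6 MNA system:
  V(n1)=0.1660+0.01970j  V(n2)=33.70+0.000j  V(n3)=0.2847+0.04570j  V(n4)=0.1057+0.01266j  V(n5)=31.78+0.000j
  i(V1)=-0.8492+0.06828j

0.1057+0.01266j V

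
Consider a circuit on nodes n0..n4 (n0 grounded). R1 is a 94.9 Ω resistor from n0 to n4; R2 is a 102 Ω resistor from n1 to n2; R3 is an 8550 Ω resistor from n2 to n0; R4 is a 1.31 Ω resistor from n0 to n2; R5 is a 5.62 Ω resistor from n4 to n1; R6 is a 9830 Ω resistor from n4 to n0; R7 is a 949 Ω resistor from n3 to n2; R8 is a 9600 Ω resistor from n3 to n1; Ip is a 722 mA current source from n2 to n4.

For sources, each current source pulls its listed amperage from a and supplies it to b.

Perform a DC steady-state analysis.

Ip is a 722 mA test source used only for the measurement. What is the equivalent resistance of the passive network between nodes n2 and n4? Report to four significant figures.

R_eq = 50.33 Ω

MNA unknowns: 4 node voltages V₁..V_4
R1: Y=0.01054 on G[0,4]
R2: Y=0.009804 on G[1,2]
R3: Y=0.0001170 on G[2,0]
R4: Y=0.7634 on G[0,2]
R5: Y=0.1779 on G[4,1]
R6: Y=0.0001017 on G[4,0]
R7: Y=0.001054 on G[3,2]
R8: Y=0.0001042 on G[3,1]
Ip: z[2]−=0.722, z[4]+=0.722
solve → V1=33.92, V2=-0.4994, V3=2.597, V4=35.84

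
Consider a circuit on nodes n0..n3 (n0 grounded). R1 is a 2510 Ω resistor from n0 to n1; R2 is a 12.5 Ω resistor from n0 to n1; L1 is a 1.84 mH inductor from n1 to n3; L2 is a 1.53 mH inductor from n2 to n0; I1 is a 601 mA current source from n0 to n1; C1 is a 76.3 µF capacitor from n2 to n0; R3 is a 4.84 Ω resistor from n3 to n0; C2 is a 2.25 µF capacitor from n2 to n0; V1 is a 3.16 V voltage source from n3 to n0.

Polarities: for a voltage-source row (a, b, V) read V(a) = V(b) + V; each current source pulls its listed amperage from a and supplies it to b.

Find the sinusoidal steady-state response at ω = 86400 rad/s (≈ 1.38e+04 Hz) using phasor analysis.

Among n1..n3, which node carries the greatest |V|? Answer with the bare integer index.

1

Apply KCL at each of the 3 non-ground nodes and solve the resulting linear system.
Node n1: branches {R1, R2, L1, I1} → V_1 = 7.449+0.3356j
Node n2: branches {L2, C1, C2} → V_2 = 0.000+0.000j
Node n3: branches {L1, R3, V1} → V_3 = 3.160+0.000j
Source currents: i(V1)=-0.6508-0.02698j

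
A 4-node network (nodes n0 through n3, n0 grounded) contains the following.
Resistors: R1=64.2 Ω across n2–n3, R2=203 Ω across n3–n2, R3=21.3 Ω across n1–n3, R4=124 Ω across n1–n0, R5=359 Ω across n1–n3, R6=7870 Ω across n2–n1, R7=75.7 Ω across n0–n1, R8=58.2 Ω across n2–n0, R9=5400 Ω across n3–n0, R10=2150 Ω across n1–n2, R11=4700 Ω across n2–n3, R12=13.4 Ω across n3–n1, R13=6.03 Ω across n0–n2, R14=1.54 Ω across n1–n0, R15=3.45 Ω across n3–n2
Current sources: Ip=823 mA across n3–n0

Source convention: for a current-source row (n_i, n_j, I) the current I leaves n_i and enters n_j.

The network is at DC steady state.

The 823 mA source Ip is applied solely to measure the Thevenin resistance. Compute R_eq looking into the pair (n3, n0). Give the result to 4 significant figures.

R_eq = 4.538 Ω

MNA unknowns: 3 node voltages V₁..V_3
R1: Y=0.01558 on G[2,3]
R2: Y=0.004926 on G[3,2]
R3: Y=0.04695 on G[1,3]
R4: Y=0.008065 on G[1,0]
R5: Y=0.002786 on G[1,3]
R6: Y=0.0001271 on G[2,1]
R7: Y=0.01321 on G[0,1]
R8: Y=0.01718 on G[2,0]
R9: Y=0.0001852 on G[3,0]
R10: Y=0.0004651 on G[1,2]
R11: Y=0.0002128 on G[2,3]
R12: Y=0.07463 on G[3,1]
R13: Y=0.1658 on G[0,2]
R14: Y=0.6494 on G[1,0]
R15: Y=0.2899 on G[3,2]
Ip: z[3]−=0.823, z[0]+=0.823
solve → V1=-0.5855, V2=-2.348, V3=-3.734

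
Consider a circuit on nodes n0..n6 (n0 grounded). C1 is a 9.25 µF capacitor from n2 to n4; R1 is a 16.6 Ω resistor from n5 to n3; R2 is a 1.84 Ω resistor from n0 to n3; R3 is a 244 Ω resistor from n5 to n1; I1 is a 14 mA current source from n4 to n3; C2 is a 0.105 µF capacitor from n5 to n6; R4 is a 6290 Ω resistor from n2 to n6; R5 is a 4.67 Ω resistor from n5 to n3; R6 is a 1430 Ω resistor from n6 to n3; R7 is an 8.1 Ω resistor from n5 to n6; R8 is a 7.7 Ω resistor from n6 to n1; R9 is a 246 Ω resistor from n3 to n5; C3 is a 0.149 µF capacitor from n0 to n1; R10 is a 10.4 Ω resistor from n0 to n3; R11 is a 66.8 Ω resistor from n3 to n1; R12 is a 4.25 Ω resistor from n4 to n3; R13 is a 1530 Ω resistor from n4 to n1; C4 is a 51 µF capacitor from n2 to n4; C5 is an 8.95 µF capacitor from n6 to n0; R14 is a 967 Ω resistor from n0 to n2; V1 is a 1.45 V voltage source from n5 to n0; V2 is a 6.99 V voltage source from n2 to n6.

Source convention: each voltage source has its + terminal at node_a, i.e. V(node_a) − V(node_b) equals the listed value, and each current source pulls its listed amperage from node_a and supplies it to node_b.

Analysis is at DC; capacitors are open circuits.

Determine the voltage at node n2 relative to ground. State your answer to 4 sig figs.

8.279 V

MNA unknowns: 6 node voltages V₁..V_6 plus 2 source currents (V1, V2)
C1: Y=0.000 on G[2,4]
R1: Y=0.06024 on G[5,3]
R2: Y=0.5435 on G[0,3]
R3: Y=0.004098 on G[5,1]
I1: z[4]−=0.014, z[3]+=0.014
C2: Y=0.000 on G[5,6]
R4: Y=0.0001590 on G[2,6]
R5: Y=0.2141 on G[5,3]
R6: Y=0.0006993 on G[6,3]
R7: Y=0.1235 on G[5,6]
R8: Y=0.1299 on G[6,1]
R9: Y=0.004065 on G[3,5]
C3: Y=0.000 on G[0,1]
R10: Y=0.09615 on G[0,3]
R11: Y=0.01497 on G[3,1]
R12: Y=0.2353 on G[4,3]
R13: Y=0.0006536 on G[4,1]
C4: Y=0.000 on G[2,4]
C5: Y=0.000 on G[6,0]
R14: Y=0.001034 on G[0,2]
V1: row V5−V0=1.45, i_V1 at 5,0
V2: row V2−V6=6.99, i_V2 at 2,6
solve → V1=1.205, V2=8.279, V3=0.4532, V4=0.3960, V5=1.450, V6=1.289
aux → i_V1=-0.2985, i_V2=-0.009672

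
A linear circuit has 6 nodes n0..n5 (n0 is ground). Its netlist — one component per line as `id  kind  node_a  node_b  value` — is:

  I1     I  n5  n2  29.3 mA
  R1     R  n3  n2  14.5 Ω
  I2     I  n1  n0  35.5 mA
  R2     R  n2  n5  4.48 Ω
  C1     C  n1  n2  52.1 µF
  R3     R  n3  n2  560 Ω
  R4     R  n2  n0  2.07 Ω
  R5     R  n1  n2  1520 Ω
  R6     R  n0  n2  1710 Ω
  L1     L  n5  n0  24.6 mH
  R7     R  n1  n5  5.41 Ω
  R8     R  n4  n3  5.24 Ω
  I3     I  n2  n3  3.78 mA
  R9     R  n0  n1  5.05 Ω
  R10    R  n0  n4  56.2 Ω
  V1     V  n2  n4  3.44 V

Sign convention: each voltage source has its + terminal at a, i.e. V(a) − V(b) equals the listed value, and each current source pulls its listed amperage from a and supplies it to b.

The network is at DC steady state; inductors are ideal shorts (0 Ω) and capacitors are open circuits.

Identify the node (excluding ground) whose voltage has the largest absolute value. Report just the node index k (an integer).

Element admittances at DC:
  I1: injects 0.0293 A into n2 (from n5)
  Y(R1) = 0.06897 S between n3,n2
  I2: injects 0.0355 A into n0 (from n1)
  Y(R2) = 0.2232 S between n2,n5
  Y(C1) = 0.000 S between n1,n2
  Y(R3) = 0.001786 S between n3,n2
  Y(R4) = 0.4831 S between n2,n0
  Y(R5) = 0.0006579 S between n1,n2
  Y(R6) = 0.0005848 S between n0,n2
  L1: short n5↔n0 (DC inductor)
  Y(R7) = 0.1848 S between n1,n5
  Y(R8) = 0.1908 S between n4,n3
  I3: injects 0.00378 A into n3 (from n2)
  Y(R9) = 0.1980 S between n0,n1
  Y(R10) = 0.01779 S between n0,n4
  V1: constraint V(n2)−V(n4) = 3.44
Assemble and solve the 7×7 MNA system:
  V(n1)=-0.09235  V(n2)=0.1247  V(n3)=-2.370  V(n4)=-3.315  V(n5)=0.000
  i(L1)=-0.01854  i(V1)=-0.2393

4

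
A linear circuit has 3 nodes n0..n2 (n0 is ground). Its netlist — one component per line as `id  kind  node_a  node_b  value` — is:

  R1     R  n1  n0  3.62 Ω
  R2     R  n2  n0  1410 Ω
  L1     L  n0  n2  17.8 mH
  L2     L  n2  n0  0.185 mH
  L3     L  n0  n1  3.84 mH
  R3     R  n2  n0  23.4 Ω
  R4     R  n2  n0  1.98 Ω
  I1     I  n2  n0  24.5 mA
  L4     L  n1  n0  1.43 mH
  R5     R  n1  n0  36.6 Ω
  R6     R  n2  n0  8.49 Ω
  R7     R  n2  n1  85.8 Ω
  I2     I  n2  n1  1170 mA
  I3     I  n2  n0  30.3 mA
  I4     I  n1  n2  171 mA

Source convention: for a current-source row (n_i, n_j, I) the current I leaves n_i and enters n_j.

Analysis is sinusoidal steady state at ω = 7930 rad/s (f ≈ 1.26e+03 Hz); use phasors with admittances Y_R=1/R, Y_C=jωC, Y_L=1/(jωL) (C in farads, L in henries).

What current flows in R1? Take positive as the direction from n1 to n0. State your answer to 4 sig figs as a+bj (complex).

Apply KCL at each of the 2 non-ground nodes and solve the resulting linear system.
Node n1: branches {R1, L3, L4, R5, R7, I2, I4} → V_1 = 2.747+1.027j
Node n2: branches {R2, L1, L2, R3, R4, I1, R6, R7, I2, I3, I4} → V_2 = -0.7505-0.7448j

0.7589+0.2837j A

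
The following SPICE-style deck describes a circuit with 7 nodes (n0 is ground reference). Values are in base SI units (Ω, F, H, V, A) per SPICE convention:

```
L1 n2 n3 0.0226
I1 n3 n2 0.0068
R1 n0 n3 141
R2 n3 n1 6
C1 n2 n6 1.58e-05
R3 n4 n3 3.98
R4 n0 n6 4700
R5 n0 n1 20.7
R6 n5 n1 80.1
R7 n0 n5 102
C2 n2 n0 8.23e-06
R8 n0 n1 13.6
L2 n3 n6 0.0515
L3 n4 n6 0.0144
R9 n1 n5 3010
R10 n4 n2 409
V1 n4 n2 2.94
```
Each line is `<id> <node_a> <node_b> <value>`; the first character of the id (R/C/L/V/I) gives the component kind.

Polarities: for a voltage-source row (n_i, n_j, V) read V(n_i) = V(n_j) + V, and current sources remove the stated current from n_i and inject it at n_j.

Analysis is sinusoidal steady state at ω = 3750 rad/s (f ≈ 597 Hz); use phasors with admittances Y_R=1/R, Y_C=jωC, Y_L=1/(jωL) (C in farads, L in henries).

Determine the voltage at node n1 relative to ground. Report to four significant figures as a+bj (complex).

Apply KCL at each of the 6 non-ground nodes and solve the resulting linear system.
Node n1: branches {R2, R5, R6, R8, R9} → V_1 = 0.2257+0.5264j
Node n2: branches {L1, I1, C1, C2, R10, V1} → V_2 = -2.393+0.9932j
Node n3: branches {L1, I1, R1, R2, R3, L2} → V_3 = 0.3982+0.9288j
Node n4: branches {R3, L3, R10, V1} → V_4 = 0.5469+0.9932j
Node n5: branches {R6, R7, R9} → V_5 = 0.1279+0.2983j
Node n6: branches {C1, R4, L2, L3} → V_6 = -4.337+0.9767j
Source currents: i(V1)=-0.04486+0.07424j

0.2257+0.5264j V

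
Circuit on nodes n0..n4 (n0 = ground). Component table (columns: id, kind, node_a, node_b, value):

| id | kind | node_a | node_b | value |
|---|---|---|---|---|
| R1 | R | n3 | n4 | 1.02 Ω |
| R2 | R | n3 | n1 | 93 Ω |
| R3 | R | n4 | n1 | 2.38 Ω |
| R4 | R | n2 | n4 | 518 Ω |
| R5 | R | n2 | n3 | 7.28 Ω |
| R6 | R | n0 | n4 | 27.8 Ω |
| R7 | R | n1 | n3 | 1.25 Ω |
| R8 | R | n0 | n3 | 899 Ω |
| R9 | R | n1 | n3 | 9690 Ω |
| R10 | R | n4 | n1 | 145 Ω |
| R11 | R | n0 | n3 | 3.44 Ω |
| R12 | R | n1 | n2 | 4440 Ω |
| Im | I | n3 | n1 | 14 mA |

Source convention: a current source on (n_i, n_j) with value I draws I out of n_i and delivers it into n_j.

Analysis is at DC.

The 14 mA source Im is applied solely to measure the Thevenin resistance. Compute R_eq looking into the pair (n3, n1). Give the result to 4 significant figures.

R_eq = 0.8996 Ω

Element admittances at DC:
  Y(R1) = 0.9804 S between n3,n4
  Y(R2) = 0.01075 S between n3,n1
  Y(R3) = 0.4202 S between n4,n1
  Y(R4) = 0.001931 S between n2,n4
  Y(R5) = 0.1374 S between n2,n3
  Y(R6) = 0.03597 S between n0,n4
  Y(R7) = 0.8000 S between n1,n3
  Y(R8) = 0.001112 S between n0,n3
  Y(R9) = 0.0001032 S between n1,n3
  Y(R10) = 0.006897 S between n4,n1
  Y(R11) = 0.2907 S between n0,n3
  Y(R12) = 0.0002252 S between n1,n2
  Im: injects 0.014 A into n1 (from n3)
Assemble and solve the 4×4 MNA system:
  V(n1)=0.01218  V(n2)=-0.0003375  V(n3)=-0.0004095  V(n4)=0.003322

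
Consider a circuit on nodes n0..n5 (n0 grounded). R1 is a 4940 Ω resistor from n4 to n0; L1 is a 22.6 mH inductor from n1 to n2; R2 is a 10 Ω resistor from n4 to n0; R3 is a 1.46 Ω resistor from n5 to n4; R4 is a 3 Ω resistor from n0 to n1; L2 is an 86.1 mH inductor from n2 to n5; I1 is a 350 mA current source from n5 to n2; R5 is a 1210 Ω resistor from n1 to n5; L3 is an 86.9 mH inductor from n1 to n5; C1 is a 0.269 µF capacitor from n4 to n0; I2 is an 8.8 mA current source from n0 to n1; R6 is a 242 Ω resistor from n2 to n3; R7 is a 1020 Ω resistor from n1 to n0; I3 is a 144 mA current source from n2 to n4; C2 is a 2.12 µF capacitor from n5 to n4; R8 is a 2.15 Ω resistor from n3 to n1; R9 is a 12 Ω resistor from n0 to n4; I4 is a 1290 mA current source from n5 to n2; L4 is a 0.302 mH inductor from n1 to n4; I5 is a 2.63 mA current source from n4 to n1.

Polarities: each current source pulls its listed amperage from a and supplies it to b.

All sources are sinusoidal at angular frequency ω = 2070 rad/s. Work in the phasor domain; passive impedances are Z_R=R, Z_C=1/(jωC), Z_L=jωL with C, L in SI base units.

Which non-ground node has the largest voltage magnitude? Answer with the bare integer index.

2

MNA unknowns: 5 node voltages V₁..V_5
R1: Y=0.0002024+0.000j on G[4,0]
L1: Y=0.000-0.02138j on G[1,2]
R2: Y=0.1000+0.000j on G[4,0]
R3: Y=0.6849+0.000j on G[5,4]
R4: Y=0.3333+0.000j on G[0,1]
L2: Y=0.000-0.005611j on G[2,5]
I1: z[5]−=0.35, z[2]+=0.35
R5: Y=0.0008264+0.000j on G[1,5]
L3: Y=0.000-0.005559j on G[1,5]
C1: Y=0.000+0.0005568j on G[4,0]
I2: z[0]−=0.0088, z[1]+=0.0088
R6: Y=0.004132+0.000j on G[2,3]
R7: Y=0.0009804+0.000j on G[1,0]
I3: z[2]−=0.144, z[4]+=0.144
C2: Y=0.000+0.004388j on G[5,4]
R8: Y=0.4651+0.000j on G[3,1]
R9: Y=0.08333+0.000j on G[0,4]
I4: z[5]−=1.29, z[2]+=1.29
L4: Y=0.000-1.600j on G[1,4]
I5: z[4]−=0.00263, z[1]+=0.00263
solve → V1=0.02157+0.2628j, V2=7.824+54.34j, V3=0.09027+0.7390j, V4=0.007212-0.4786j, V5=-1.929-0.5610j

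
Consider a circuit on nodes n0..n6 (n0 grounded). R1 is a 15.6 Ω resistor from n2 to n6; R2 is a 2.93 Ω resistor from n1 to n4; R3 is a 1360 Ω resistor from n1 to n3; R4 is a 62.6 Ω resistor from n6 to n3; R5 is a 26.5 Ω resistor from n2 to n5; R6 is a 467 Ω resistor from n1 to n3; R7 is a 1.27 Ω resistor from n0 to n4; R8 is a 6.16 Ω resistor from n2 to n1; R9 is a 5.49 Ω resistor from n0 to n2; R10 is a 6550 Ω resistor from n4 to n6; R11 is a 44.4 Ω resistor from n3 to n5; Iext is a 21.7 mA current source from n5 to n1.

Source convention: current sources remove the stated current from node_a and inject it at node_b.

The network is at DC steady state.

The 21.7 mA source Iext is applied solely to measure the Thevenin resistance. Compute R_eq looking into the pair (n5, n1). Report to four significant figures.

Element admittances at DC:
  Y(R1) = 0.06410 S between n2,n6
  Y(R2) = 0.3413 S between n1,n4
  Y(R3) = 0.0007353 S between n1,n3
  Y(R4) = 0.01597 S between n6,n3
  Y(R5) = 0.03774 S between n2,n5
  Y(R6) = 0.002141 S between n1,n3
  Y(R7) = 0.7874 S between n0,n4
  Y(R8) = 0.1623 S between n2,n1
  Y(R9) = 0.1821 S between n0,n2
  Y(R10) = 0.0001527 S between n4,n6
  Y(R11) = 0.02252 S between n3,n5
  Iext: injects 0.0217 A into n1 (from n5)
Assemble and solve the 6×6 MNA system:
  V(n1)=0.03382  V(n2)=-0.04414  V(n3)=-0.3090  V(n4)=0.01021  V(n5)=-0.5032  V(n6)=-0.09677

R_eq = 24.75 Ω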